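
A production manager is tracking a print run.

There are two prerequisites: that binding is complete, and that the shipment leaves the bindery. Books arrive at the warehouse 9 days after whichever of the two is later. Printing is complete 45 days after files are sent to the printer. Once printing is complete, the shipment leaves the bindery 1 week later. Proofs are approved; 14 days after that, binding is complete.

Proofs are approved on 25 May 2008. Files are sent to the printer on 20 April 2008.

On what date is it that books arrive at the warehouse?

Proofs are approved: May 25, 2008.
Binding is complete: May 25, 2008 + 14 days = Jun 8, 2008.
Files are sent to the printer: Apr 20, 2008.
Printing is complete: Apr 20, 2008 + 45 days = Jun 4, 2008.
The shipment leaves the bindery: Jun 4, 2008 + 1 week = Jun 11, 2008.
Both prerequisites met — binding is complete (Jun 8, 2008), the shipment leaves the bindery (Jun 11, 2008); the later is Jun 11, 2008.
Books arrive at the warehouse: Jun 11, 2008 + 9 days = Jun 20, 2008.

20 June 2008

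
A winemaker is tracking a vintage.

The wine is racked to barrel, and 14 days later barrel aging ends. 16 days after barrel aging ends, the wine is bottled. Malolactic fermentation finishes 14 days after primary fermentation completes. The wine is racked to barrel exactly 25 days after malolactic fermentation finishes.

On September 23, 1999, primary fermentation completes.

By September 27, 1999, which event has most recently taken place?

Primary fermentation completes: Sep 23, 1999.
Malolactic fermentation finishes: Sep 23, 1999 + 14 days = Oct 7, 1999.
The wine is racked to barrel: Oct 7, 1999 + 25 days = Nov 1, 1999.
Barrel aging ends: Nov 1, 1999 + 14 days = Nov 15, 1999.
The wine is bottled: Nov 15, 1999 + 16 days = Dec 1, 1999.
Sep 27, 1999 falls between when primary fermentation completes (Sep 23, 1999) and when malolactic fermentation finishes (Oct 7, 1999).

Primary fermentation completes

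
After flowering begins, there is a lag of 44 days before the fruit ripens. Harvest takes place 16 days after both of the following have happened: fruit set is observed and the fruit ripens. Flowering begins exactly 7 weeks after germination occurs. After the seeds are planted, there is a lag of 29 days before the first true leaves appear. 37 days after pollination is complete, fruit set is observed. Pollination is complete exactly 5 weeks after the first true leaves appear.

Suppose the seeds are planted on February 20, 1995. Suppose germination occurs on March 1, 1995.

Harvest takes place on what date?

June 18, 1995

The seeds are planted: Feb 20, 1995.
The first true leaves appear: Feb 20, 1995 + 29 days = Mar 21, 1995.
Pollination is complete: Mar 21, 1995 + 5 weeks = Apr 25, 1995.
Fruit set is observed: Apr 25, 1995 + 37 days = Jun 1, 1995.
Germination occurs: Mar 1, 1995.
Flowering begins: Mar 1, 1995 + 7 weeks = Apr 19, 1995.
The fruit ripens: Apr 19, 1995 + 44 days = Jun 2, 1995.
Both prerequisites met — fruit set is observed (Jun 1, 1995), the fruit ripens (Jun 2, 1995); the later is Jun 2, 1995.
Harvest takes place: Jun 2, 1995 + 16 days = Jun 18, 1995.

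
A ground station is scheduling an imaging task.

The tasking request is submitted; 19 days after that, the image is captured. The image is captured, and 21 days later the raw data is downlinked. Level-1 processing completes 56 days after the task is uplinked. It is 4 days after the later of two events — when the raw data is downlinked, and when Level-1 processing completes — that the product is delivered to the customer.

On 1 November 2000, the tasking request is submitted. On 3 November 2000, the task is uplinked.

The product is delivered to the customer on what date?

The tasking request is submitted: Nov 1, 2000.
The image is captured: Nov 1, 2000 + 19 days = Nov 20, 2000.
The raw data is downlinked: Nov 20, 2000 + 21 days = Dec 11, 2000.
The task is uplinked: Nov 3, 2000.
Level-1 processing completes: Nov 3, 2000 + 56 days = Dec 29, 2000.
Both prerequisites met — the raw data is downlinked (Dec 11, 2000), Level-1 processing completes (Dec 29, 2000); the later is Dec 29, 2000.
The product is delivered to the customer: Dec 29, 2000 + 4 days = Jan 2, 2001.

2 January 2001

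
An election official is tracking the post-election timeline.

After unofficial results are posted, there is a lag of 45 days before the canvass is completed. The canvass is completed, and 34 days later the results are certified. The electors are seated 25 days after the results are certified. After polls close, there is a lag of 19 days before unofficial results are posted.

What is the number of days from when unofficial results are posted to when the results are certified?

79 days

Causal path: unofficial results are posted → the canvass is completed → the results are certified.
Total delay along the path: 45 + 34 = 79 days.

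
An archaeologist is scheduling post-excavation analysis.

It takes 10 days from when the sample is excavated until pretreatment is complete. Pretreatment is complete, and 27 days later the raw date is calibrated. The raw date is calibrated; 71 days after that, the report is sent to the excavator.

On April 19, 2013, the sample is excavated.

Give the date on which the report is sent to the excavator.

August 5, 2013

The sample is excavated: Apr 19, 2013.
Pretreatment is complete: Apr 19, 2013 + 10 days = Apr 29, 2013.
The raw date is calibrated: Apr 29, 2013 + 27 days = May 26, 2013.
The report is sent to the excavator: May 26, 2013 + 71 days = Aug 5, 2013.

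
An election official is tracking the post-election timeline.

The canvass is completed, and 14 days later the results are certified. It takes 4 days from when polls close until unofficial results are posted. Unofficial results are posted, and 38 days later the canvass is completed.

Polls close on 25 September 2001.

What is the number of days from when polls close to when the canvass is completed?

42 days

Causal path: polls close → unofficial results are posted → the canvass is completed.
Total delay along the path: 4 + 38 = 42 days.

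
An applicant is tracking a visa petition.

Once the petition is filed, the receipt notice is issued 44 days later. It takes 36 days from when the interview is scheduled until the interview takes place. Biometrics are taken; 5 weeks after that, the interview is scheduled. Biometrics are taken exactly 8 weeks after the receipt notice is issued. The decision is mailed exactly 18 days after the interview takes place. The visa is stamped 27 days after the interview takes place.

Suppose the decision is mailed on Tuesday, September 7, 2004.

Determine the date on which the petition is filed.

Tuesday, March 2, 2004

The decision is mailed: Sep 7, 2004.
The interview takes place: Sep 7, 2004 − 18 days = Aug 20, 2004.
The interview is scheduled: Aug 20, 2004 − 36 days = Jul 15, 2004.
Biometrics are taken: Jul 15, 2004 − 5 weeks = Jun 10, 2004.
The receipt notice is issued: Jun 10, 2004 − 8 weeks = Apr 15, 2004.
The petition is filed: Apr 15, 2004 − 44 days = Mar 2, 2004.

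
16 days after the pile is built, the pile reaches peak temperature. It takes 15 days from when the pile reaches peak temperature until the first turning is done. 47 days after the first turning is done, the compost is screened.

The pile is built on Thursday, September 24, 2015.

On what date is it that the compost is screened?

The pile is built: Sep 24, 2015.
The pile reaches peak temperature: Sep 24, 2015 + 16 days = Oct 10, 2015.
The first turning is done: Oct 10, 2015 + 15 days = Oct 25, 2015.
The compost is screened: Oct 25, 2015 + 47 days = Dec 11, 2015.

Friday, December 11, 2015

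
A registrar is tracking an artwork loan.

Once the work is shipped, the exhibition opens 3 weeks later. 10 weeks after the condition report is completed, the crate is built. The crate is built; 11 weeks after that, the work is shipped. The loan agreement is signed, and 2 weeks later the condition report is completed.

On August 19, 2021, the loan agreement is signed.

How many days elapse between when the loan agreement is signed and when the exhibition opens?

182 days

Causal path: the loan agreement is signed → the condition report is completed → the crate is built → the work is shipped → the exhibition opens.
Total delay along the path: 2 + 10 + 11 + 3 weeks = 26 weeks = 182 days.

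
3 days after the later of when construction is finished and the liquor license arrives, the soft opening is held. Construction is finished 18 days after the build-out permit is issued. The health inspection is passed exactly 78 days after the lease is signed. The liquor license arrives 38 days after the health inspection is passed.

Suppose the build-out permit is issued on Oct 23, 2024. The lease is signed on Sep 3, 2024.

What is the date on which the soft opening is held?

The build-out permit is issued: Oct 23, 2024.
Construction is finished: Oct 23, 2024 + 18 days = Nov 10, 2024.
The lease is signed: Sep 3, 2024.
The health inspection is passed: Sep 3, 2024 + 78 days = Nov 20, 2024.
The liquor license arrives: Nov 20, 2024 + 38 days = Dec 28, 2024.
Both prerequisites met — construction is finished (Nov 10, 2024), the liquor license arrives (Dec 28, 2024); the later is Dec 28, 2024.
The soft opening is held: Dec 28, 2024 + 3 days = Dec 31, 2024.

Dec 31, 2024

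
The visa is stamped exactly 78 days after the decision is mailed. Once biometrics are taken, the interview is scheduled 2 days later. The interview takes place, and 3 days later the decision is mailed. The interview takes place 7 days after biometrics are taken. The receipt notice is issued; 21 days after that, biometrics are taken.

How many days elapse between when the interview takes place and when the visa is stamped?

Causal path: the interview takes place → the decision is mailed → the visa is stamped.
Total delay along the path: 3 + 78 = 81 days.

81 days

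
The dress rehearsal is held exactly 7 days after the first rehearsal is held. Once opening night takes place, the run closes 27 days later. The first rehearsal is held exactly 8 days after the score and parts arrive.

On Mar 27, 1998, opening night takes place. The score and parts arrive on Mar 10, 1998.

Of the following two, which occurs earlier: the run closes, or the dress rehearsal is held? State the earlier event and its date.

Opening night takes place: Mar 27, 1998.
The run closes: Mar 27, 1998 + 27 days = Apr 23, 1998.
The score and parts arrive: Mar 10, 1998.
The first rehearsal is held: Mar 10, 1998 + 8 days = Mar 18, 1998.
The dress rehearsal is held: Mar 18, 1998 + 7 days = Mar 25, 1998.
Comparing: the run closes on Apr 23, 1998 vs the dress rehearsal is held on Mar 25, 1998. Earlier: the dress rehearsal is held.

The dress rehearsal is held — Mar 25, 1998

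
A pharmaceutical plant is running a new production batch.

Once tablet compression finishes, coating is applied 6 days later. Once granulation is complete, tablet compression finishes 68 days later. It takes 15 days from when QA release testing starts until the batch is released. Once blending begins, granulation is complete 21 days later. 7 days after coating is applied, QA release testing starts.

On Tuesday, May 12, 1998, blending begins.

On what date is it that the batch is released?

Blending begins: May 12, 1998.
Granulation is complete: May 12, 1998 + 21 days = Jun 2, 1998.
Tablet compression finishes: Jun 2, 1998 + 68 days = Aug 9, 1998.
Coating is applied: Aug 9, 1998 + 6 days = Aug 15, 1998.
QA release testing starts: Aug 15, 1998 + 7 days = Aug 22, 1998.
The batch is released: Aug 22, 1998 + 15 days = Sep 6, 1998.

Sunday, September 6, 1998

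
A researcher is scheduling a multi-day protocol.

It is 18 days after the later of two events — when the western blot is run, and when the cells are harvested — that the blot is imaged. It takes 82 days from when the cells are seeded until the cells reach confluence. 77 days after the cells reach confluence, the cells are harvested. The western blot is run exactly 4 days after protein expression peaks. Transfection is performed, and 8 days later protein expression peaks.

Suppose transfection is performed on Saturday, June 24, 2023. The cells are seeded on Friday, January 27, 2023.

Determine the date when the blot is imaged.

Transfection is performed: Jun 24, 2023.
Protein expression peaks: Jun 24, 2023 + 8 days = Jul 2, 2023.
The western blot is run: Jul 2, 2023 + 4 days = Jul 6, 2023.
The cells are seeded: Jan 27, 2023.
The cells reach confluence: Jan 27, 2023 + 82 days = Apr 19, 2023.
The cells are harvested: Apr 19, 2023 + 77 days = Jul 5, 2023.
Both prerequisites met — the western blot is run (Jul 6, 2023), the cells are harvested (Jul 5, 2023); the later is Jul 6, 2023.
The blot is imaged: Jul 6, 2023 + 18 days = Jul 24, 2023.

Monday, July 24, 2023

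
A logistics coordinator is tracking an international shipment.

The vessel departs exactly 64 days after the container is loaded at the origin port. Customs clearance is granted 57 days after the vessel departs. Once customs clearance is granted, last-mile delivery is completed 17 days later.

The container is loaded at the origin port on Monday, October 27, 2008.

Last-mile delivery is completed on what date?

Saturday, March 14, 2009

The container is loaded at the origin port: Oct 27, 2008.
The vessel departs: Oct 27, 2008 + 64 days = Dec 30, 2008.
Customs clearance is granted: Dec 30, 2008 + 57 days = Feb 25, 2009.
Last-mile delivery is completed: Feb 25, 2009 + 17 days = Mar 14, 2009.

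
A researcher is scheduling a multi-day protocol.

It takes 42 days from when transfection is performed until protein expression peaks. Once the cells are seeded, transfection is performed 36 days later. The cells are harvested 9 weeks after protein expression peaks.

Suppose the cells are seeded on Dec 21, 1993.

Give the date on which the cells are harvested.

The cells are seeded: Dec 21, 1993.
Transfection is performed: Dec 21, 1993 + 36 days = Jan 26, 1994.
Protein expression peaks: Jan 26, 1994 + 42 days = Mar 9, 1994.
The cells are harvested: Mar 9, 1994 + 9 weeks = May 11, 1994.

May 11, 1994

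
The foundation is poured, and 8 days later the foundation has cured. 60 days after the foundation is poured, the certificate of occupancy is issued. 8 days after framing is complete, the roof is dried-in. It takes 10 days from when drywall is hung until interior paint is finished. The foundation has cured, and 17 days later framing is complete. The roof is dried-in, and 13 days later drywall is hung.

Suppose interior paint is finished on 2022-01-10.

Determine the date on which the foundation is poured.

Interior paint is finished: Jan 10, 2022.
Drywall is hung: Jan 10, 2022 − 10 days = Dec 31, 2021.
The roof is dried-in: Dec 31, 2021 − 13 days = Dec 18, 2021.
Framing is complete: Dec 18, 2021 − 8 days = Dec 10, 2021.
The foundation has cured: Dec 10, 2021 − 17 days = Nov 23, 2021.
The foundation is poured: Nov 23, 2021 − 8 days = Nov 15, 2021.

2021-11-15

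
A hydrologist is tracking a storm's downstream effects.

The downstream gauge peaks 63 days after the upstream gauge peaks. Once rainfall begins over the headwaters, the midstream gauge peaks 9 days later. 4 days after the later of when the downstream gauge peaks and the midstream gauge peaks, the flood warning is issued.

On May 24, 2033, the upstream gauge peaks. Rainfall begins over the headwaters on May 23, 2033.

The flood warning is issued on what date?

Jul 30, 2033

The upstream gauge peaks: May 24, 2033.
The downstream gauge peaks: May 24, 2033 + 63 days = Jul 26, 2033.
Rainfall begins over the headwaters: May 23, 2033.
The midstream gauge peaks: May 23, 2033 + 9 days = Jun 1, 2033.
Both prerequisites met — the downstream gauge peaks (Jul 26, 2033), the midstream gauge peaks (Jun 1, 2033); the later is Jul 26, 2033.
The flood warning is issued: Jul 26, 2033 + 4 days = Jul 30, 2033.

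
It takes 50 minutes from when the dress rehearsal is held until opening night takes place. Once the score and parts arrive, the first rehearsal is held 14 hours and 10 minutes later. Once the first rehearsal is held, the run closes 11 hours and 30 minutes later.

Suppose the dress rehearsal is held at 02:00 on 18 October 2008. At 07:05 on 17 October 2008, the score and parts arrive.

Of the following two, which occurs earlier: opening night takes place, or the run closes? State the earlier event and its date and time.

Opening night takes place — 02:50 on 18 October 2008

The dress rehearsal is held: 02:00 Oct 18, 2008.
Opening night takes place: 02:00 Oct 18, 2008 + 50m = 02:50 Oct 18, 2008.
The score and parts arrive: 07:05 Oct 17, 2008.
The first rehearsal is held: 07:05 Oct 17, 2008 + 14h10m = 21:15 Oct 17, 2008.
The run closes: 21:15 Oct 17, 2008 + 11h30m = 08:45 Oct 18, 2008.
Comparing: opening night takes place at 02:50 Oct 18, 2008 vs the run closes at 08:45 Oct 18, 2008. Earlier: opening night takes place.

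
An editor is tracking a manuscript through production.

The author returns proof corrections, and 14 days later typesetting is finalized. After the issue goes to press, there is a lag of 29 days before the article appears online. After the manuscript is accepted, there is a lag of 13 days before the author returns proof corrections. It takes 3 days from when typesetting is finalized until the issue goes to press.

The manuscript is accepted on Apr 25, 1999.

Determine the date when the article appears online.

The manuscript is accepted: Apr 25, 1999.
The author returns proof corrections: Apr 25, 1999 + 13 days = May 8, 1999.
Typesetting is finalized: May 8, 1999 + 14 days = May 22, 1999.
The issue goes to press: May 22, 1999 + 3 days = May 25, 1999.
The article appears online: May 25, 1999 + 29 days = Jun 23, 1999.

Jun 23, 1999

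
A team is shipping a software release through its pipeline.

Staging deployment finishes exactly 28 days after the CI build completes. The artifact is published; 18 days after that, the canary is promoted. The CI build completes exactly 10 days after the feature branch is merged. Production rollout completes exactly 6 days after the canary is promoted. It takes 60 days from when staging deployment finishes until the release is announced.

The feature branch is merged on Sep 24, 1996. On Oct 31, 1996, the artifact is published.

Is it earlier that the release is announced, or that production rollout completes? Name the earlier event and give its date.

Production rollout completes — Nov 24, 1996

The feature branch is merged: Sep 24, 1996.
The CI build completes: Sep 24, 1996 + 10 days = Oct 4, 1996.
Staging deployment finishes: Oct 4, 1996 + 28 days = Nov 1, 1996.
The release is announced: Nov 1, 1996 + 60 days = Dec 31, 1996.
The artifact is published: Oct 31, 1996.
The canary is promoted: Oct 31, 1996 + 18 days = Nov 18, 1996.
Production rollout completes: Nov 18, 1996 + 6 days = Nov 24, 1996.
Comparing: the release is announced on Dec 31, 1996 vs production rollout completes on Nov 24, 1996. Earlier: production rollout completes.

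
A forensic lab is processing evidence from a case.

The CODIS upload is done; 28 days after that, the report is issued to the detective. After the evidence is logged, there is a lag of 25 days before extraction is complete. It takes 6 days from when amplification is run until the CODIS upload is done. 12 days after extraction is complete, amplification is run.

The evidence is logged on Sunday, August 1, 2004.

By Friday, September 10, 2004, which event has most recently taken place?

The evidence is logged: Aug 1, 2004.
Extraction is complete: Aug 1, 2004 + 25 days = Aug 26, 2004.
Amplification is run: Aug 26, 2004 + 12 days = Sep 7, 2004.
The CODIS upload is done: Sep 7, 2004 + 6 days = Sep 13, 2004.
The report is issued to the detective: Sep 13, 2004 + 28 days = Oct 11, 2004.
Sep 10, 2004 falls between when amplification is run (Sep 7, 2004) and when the CODIS upload is done (Sep 13, 2004).

Amplification is run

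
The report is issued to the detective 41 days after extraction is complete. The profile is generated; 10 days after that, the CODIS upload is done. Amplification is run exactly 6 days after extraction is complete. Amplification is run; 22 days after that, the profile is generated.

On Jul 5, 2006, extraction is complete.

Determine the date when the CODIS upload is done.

Extraction is complete: Jul 5, 2006.
Amplification is run: Jul 5, 2006 + 6 days = Jul 11, 2006.
The profile is generated: Jul 11, 2006 + 22 days = Aug 2, 2006.
The CODIS upload is done: Aug 2, 2006 + 10 days = Aug 12, 2006.

Aug 12, 2006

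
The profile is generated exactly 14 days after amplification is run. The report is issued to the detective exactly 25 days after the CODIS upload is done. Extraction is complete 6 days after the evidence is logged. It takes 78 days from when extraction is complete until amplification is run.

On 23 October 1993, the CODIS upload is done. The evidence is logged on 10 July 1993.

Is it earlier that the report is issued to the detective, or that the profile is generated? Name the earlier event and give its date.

The profile is generated — 16 October 1993

The CODIS upload is done: Oct 23, 1993.
The report is issued to the detective: Oct 23, 1993 + 25 days = Nov 17, 1993.
The evidence is logged: Jul 10, 1993.
Extraction is complete: Jul 10, 1993 + 6 days = Jul 16, 1993.
Amplification is run: Jul 16, 1993 + 78 days = Oct 2, 1993.
The profile is generated: Oct 2, 1993 + 14 days = Oct 16, 1993.
Comparing: the report is issued to the detective on Nov 17, 1993 vs the profile is generated on Oct 16, 1993. Earlier: the profile is generated.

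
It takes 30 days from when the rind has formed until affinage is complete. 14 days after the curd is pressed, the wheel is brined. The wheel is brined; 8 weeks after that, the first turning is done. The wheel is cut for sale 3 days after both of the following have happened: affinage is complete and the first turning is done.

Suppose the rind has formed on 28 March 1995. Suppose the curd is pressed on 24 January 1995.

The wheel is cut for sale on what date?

30 April 1995

The rind has formed: Mar 28, 1995.
Affinage is complete: Mar 28, 1995 + 30 days = Apr 27, 1995.
The curd is pressed: Jan 24, 1995.
The wheel is brined: Jan 24, 1995 + 14 days = Feb 7, 1995.
The first turning is done: Feb 7, 1995 + 8 weeks = Apr 4, 1995.
Both prerequisites met — affinage is complete (Apr 27, 1995), the first turning is done (Apr 4, 1995); the later is Apr 27, 1995.
The wheel is cut for sale: Apr 27, 1995 + 3 days = Apr 30, 1995.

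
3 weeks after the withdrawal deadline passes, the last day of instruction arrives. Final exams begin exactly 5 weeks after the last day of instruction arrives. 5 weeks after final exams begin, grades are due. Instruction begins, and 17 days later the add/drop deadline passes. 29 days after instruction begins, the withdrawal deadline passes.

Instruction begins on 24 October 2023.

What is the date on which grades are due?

21 February 2024

Instruction begins: Oct 24, 2023.
The withdrawal deadline passes: Oct 24, 2023 + 29 days = Nov 22, 2023.
The last day of instruction arrives: Nov 22, 2023 + 3 weeks = Dec 13, 2023.
Final exams begin: Dec 13, 2023 + 5 weeks = Jan 17, 2024.
Grades are due: Jan 17, 2024 + 5 weeks = Feb 21, 2024.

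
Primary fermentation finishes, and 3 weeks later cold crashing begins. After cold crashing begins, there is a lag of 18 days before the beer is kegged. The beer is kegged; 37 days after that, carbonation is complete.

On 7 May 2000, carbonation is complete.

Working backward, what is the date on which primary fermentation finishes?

Carbonation is complete: May 7, 2000.
The beer is kegged: May 7, 2000 − 37 days = Mar 31, 2000.
Cold crashing begins: Mar 31, 2000 − 18 days = Mar 13, 2000.
Primary fermentation finishes: Mar 13, 2000 − 3 weeks = Feb 21, 2000.

21 February 2000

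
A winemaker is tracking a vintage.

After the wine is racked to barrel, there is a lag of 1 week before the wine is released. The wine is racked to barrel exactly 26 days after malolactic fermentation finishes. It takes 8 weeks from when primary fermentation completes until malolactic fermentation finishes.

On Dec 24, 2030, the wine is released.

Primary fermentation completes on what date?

Sep 26, 2030

The wine is released: Dec 24, 2030.
The wine is racked to barrel: Dec 24, 2030 − 1 week = Dec 17, 2030.
Malolactic fermentation finishes: Dec 17, 2030 − 26 days = Nov 21, 2030.
Primary fermentation completes: Nov 21, 2030 − 8 weeks = Sep 26, 2030.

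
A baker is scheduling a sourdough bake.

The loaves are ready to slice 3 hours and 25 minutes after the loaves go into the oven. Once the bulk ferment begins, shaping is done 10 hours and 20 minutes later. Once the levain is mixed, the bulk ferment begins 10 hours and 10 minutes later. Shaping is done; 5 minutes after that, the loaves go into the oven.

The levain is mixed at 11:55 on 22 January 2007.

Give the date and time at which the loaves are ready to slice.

The levain is mixed: 11:55 Jan 22, 2007.
The bulk ferment begins: 11:55 Jan 22, 2007 + 10h10m = 22:05 Jan 22, 2007.
Shaping is done: 22:05 Jan 22, 2007 + 10h20m = 08:25 Jan 23, 2007.
The loaves go into the oven: 08:25 Jan 23, 2007 + 5m = 08:30 Jan 23, 2007.
The loaves are ready to slice: 08:30 Jan 23, 2007 + 3h25m = 11:55 Jan 23, 2007.

11:55 on 23 January 2007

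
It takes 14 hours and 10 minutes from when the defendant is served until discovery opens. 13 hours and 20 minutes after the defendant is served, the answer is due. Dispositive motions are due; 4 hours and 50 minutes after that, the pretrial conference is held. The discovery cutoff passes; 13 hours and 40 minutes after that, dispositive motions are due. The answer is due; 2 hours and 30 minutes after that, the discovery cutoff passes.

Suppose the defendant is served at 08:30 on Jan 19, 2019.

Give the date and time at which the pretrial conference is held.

18:50 on Jan 20, 2019

The defendant is served: 08:30 Jan 19, 2019.
The answer is due: 08:30 Jan 19, 2019 + 13h20m = 21:50 Jan 19, 2019.
The discovery cutoff passes: 21:50 Jan 19, 2019 + 2h30m = 00:20 Jan 20, 2019.
Dispositive motions are due: 00:20 Jan 20, 2019 + 13h40m = 14:00 Jan 20, 2019.
The pretrial conference is held: 14:00 Jan 20, 2019 + 4h50m = 18:50 Jan 20, 2019.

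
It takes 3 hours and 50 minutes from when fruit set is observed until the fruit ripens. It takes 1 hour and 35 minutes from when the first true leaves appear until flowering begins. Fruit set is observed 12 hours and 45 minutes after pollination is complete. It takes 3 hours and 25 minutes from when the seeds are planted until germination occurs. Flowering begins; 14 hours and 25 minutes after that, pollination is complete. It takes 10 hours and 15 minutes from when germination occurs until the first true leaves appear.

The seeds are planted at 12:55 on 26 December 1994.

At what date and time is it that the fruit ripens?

11:10 on 28 December 1994

The seeds are planted: 12:55 Dec 26, 1994.
Germination occurs: 12:55 Dec 26, 1994 + 3h25m = 16:20 Dec 26, 1994.
The first true leaves appear: 16:20 Dec 26, 1994 + 10h15m = 02:35 Dec 27, 1994.
Flowering begins: 02:35 Dec 27, 1994 + 1h35m = 04:10 Dec 27, 1994.
Pollination is complete: 04:10 Dec 27, 1994 + 14h25m = 18:35 Dec 27, 1994.
Fruit set is observed: 18:35 Dec 27, 1994 + 12h45m = 07:20 Dec 28, 1994.
The fruit ripens: 07:20 Dec 28, 1994 + 3h50m = 11:10 Dec 28, 1994.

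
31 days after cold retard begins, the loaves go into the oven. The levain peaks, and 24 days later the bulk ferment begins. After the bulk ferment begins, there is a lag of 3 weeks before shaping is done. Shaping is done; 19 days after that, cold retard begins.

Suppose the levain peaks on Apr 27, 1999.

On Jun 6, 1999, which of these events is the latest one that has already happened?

The bulk ferment begins

The levain peaks: Apr 27, 1999.
The bulk ferment begins: Apr 27, 1999 + 24 days = May 21, 1999.
Shaping is done: May 21, 1999 + 3 weeks = Jun 11, 1999.
Cold retard begins: Jun 11, 1999 + 19 days = Jun 30, 1999.
The loaves go into the oven: Jun 30, 1999 + 31 days = Jul 31, 1999.
Jun 6, 1999 falls between when the bulk ferment begins (May 21, 1999) and when shaping is done (Jun 11, 1999).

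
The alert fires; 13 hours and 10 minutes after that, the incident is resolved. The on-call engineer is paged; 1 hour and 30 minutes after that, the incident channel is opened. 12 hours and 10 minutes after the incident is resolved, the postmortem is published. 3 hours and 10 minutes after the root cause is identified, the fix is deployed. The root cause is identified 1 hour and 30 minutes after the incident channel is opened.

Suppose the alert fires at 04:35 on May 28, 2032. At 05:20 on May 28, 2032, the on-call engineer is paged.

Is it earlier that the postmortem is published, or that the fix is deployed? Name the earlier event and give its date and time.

The fix is deployed — 11:30 on May 28, 2032

The alert fires: 04:35 May 28, 2032.
The incident is resolved: 04:35 May 28, 2032 + 13h10m = 17:45 May 28, 2032.
The postmortem is published: 17:45 May 28, 2032 + 12h10m = 05:55 May 29, 2032.
The on-call engineer is paged: 05:20 May 28, 2032.
The incident channel is opened: 05:20 May 28, 2032 + 1h30m = 06:50 May 28, 2032.
The root cause is identified: 06:50 May 28, 2032 + 1h30m = 08:20 May 28, 2032.
The fix is deployed: 08:20 May 28, 2032 + 3h10m = 11:30 May 28, 2032.
Comparing: the postmortem is published at 05:55 May 29, 2032 vs the fix is deployed at 11:30 May 28, 2032. Earlier: the fix is deployed.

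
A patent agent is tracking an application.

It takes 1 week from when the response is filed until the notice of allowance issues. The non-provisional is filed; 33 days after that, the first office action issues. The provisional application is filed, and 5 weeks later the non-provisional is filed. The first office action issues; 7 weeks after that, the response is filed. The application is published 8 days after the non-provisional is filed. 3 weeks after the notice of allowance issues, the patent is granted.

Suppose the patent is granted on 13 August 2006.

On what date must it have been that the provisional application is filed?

21 March 2006

The patent is granted: Aug 13, 2006.
The notice of allowance issues: Aug 13, 2006 − 3 weeks = Jul 23, 2006.
The response is filed: Jul 23, 2006 − 1 week = Jul 16, 2006.
The first office action issues: Jul 16, 2006 − 7 weeks = May 28, 2006.
The non-provisional is filed: May 28, 2006 − 33 days = Apr 25, 2006.
The provisional application is filed: Apr 25, 2006 − 5 weeks = Mar 21, 2006.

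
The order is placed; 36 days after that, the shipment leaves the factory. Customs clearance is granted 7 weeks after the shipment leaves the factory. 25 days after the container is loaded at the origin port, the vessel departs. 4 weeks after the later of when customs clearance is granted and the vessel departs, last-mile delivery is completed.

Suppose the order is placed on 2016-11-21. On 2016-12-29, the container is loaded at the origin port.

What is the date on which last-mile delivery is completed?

2017-03-14

The order is placed: Nov 21, 2016.
The shipment leaves the factory: Nov 21, 2016 + 36 days = Dec 27, 2016.
Customs clearance is granted: Dec 27, 2016 + 7 weeks = Feb 14, 2017.
The container is loaded at the origin port: Dec 29, 2016.
The vessel departs: Dec 29, 2016 + 25 days = Jan 23, 2017.
Both prerequisites met — customs clearance is granted (Feb 14, 2017), the vessel departs (Jan 23, 2017); the later is Feb 14, 2017.
Last-mile delivery is completed: Feb 14, 2017 + 4 weeks = Mar 14, 2017.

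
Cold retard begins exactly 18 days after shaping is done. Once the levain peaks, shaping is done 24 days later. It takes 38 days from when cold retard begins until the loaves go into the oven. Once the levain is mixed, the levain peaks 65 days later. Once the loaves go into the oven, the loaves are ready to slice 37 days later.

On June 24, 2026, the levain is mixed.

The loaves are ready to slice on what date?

December 23, 2026

The levain is mixed: Jun 24, 2026.
The levain peaks: Jun 24, 2026 + 65 days = Aug 28, 2026.
Shaping is done: Aug 28, 2026 + 24 days = Sep 21, 2026.
Cold retard begins: Sep 21, 2026 + 18 days = Oct 9, 2026.
The loaves go into the oven: Oct 9, 2026 + 38 days = Nov 16, 2026.
The loaves are ready to slice: Nov 16, 2026 + 37 days = Dec 23, 2026.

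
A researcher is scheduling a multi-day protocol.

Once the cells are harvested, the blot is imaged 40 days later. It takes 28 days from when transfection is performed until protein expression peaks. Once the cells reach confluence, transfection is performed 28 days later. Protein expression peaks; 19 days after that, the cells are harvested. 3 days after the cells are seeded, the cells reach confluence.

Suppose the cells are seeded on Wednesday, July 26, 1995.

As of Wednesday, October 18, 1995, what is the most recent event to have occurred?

The cells are harvested

The cells are seeded: Jul 26, 1995.
The cells reach confluence: Jul 26, 1995 + 3 days = Jul 29, 1995.
Transfection is performed: Jul 29, 1995 + 28 days = Aug 26, 1995.
Protein expression peaks: Aug 26, 1995 + 28 days = Sep 23, 1995.
The cells are harvested: Sep 23, 1995 + 19 days = Oct 12, 1995.
The blot is imaged: Oct 12, 1995 + 40 days = Nov 21, 1995.
Oct 18, 1995 falls between when the cells are harvested (Oct 12, 1995) and when the blot is imaged (Nov 21, 1995).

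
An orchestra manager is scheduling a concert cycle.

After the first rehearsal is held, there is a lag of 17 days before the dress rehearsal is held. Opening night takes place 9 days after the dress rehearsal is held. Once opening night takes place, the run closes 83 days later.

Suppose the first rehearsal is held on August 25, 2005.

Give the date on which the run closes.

The first rehearsal is held: Aug 25, 2005.
The dress rehearsal is held: Aug 25, 2005 + 17 days = Sep 11, 2005.
Opening night takes place: Sep 11, 2005 + 9 days = Sep 20, 2005.
The run closes: Sep 20, 2005 + 83 days = Dec 12, 2005.

December 12, 2005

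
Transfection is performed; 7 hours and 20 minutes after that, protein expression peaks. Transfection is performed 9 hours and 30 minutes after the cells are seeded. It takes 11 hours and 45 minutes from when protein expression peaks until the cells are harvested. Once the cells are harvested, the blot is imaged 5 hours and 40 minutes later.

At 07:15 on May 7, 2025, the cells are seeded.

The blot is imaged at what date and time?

The cells are seeded: 07:15 May 7, 2025.
Transfection is performed: 07:15 May 7, 2025 + 9h30m = 16:45 May 7, 2025.
Protein expression peaks: 16:45 May 7, 2025 + 7h20m = 00:05 May 8, 2025.
The cells are harvested: 00:05 May 8, 2025 + 11h45m = 11:50 May 8, 2025.
The blot is imaged: 11:50 May 8, 2025 + 5h40m = 17:30 May 8, 2025.

17:30 on May 8, 2025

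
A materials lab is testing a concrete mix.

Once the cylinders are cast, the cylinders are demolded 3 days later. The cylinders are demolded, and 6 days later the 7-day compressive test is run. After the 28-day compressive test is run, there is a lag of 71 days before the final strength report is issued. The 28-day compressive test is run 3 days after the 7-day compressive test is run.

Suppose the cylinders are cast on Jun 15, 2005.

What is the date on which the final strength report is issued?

The cylinders are cast: Jun 15, 2005.
The cylinders are demolded: Jun 15, 2005 + 3 days = Jun 18, 2005.
The 7-day compressive test is run: Jun 18, 2005 + 6 days = Jun 24, 2005.
The 28-day compressive test is run: Jun 24, 2005 + 3 days = Jun 27, 2005.
The final strength report is issued: Jun 27, 2005 + 71 days = Sep 6, 2005.

Sep 6, 2005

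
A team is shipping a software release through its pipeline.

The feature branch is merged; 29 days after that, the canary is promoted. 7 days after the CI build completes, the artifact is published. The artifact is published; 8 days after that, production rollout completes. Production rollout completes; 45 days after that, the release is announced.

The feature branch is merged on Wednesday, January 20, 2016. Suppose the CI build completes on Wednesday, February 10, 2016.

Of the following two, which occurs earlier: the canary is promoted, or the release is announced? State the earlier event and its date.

The feature branch is merged: Jan 20, 2016.
The canary is promoted: Jan 20, 2016 + 29 days = Feb 18, 2016.
The CI build completes: Feb 10, 2016.
The artifact is published: Feb 10, 2016 + 7 days = Feb 17, 2016.
Production rollout completes: Feb 17, 2016 + 8 days = Feb 25, 2016.
The release is announced: Feb 25, 2016 + 45 days = Apr 10, 2016.
Comparing: the canary is promoted on Feb 18, 2016 vs the release is announced on Apr 10, 2016. Earlier: the canary is promoted.

The canary is promoted — Thursday, February 18, 2016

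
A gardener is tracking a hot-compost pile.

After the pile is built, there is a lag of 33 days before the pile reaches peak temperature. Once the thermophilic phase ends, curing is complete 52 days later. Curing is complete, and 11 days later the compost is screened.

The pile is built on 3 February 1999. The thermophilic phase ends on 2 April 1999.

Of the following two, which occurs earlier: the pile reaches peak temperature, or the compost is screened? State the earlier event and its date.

The pile is built: Feb 3, 1999.
The pile reaches peak temperature: Feb 3, 1999 + 33 days = Mar 8, 1999.
The thermophilic phase ends: Apr 2, 1999.
Curing is complete: Apr 2, 1999 + 52 days = May 24, 1999.
The compost is screened: May 24, 1999 + 11 days = Jun 4, 1999.
Comparing: the pile reaches peak temperature on Mar 8, 1999 vs the compost is screened on Jun 4, 1999. Earlier: the pile reaches peak temperature.

The pile reaches peak temperature — 8 March 1999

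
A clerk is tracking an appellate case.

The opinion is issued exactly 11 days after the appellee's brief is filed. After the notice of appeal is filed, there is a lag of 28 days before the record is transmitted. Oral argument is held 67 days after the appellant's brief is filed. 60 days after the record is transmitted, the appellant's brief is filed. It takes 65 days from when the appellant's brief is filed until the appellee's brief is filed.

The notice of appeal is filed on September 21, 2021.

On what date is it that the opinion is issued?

The notice of appeal is filed: Sep 21, 2021.
The record is transmitted: Sep 21, 2021 + 28 days = Oct 19, 2021.
The appellant's brief is filed: Oct 19, 2021 + 60 days = Dec 18, 2021.
The appellee's brief is filed: Dec 18, 2021 + 65 days = Feb 21, 2022.
The opinion is issued: Feb 21, 2022 + 11 days = Mar 4, 2022.

March 4, 2022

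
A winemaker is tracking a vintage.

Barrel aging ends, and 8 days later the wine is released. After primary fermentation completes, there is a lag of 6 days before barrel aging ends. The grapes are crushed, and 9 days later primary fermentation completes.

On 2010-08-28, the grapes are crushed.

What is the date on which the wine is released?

2010-09-20

The grapes are crushed: Aug 28, 2010.
Primary fermentation completes: Aug 28, 2010 + 9 days = Sep 6, 2010.
Barrel aging ends: Sep 6, 2010 + 6 days = Sep 12, 2010.
The wine is released: Sep 12, 2010 + 8 days = Sep 20, 2010.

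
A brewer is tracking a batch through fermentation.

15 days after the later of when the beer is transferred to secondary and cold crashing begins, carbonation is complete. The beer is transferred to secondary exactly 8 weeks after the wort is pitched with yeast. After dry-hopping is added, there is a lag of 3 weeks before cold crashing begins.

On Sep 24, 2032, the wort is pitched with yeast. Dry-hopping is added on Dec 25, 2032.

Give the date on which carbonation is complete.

Jan 30, 2033

The wort is pitched with yeast: Sep 24, 2032.
The beer is transferred to secondary: Sep 24, 2032 + 8 weeks = Nov 19, 2032.
Dry-hopping is added: Dec 25, 2032.
Cold crashing begins: Dec 25, 2032 + 3 weeks = Jan 15, 2033.
Both prerequisites met — the beer is transferred to secondary (Nov 19, 2032), cold crashing begins (Jan 15, 2033); the later is Jan 15, 2033.
Carbonation is complete: Jan 15, 2033 + 15 days = Jan 30, 2033.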